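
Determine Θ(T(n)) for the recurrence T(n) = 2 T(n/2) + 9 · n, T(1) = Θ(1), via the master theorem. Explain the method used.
T(n) = Θ(n log n)

log_2 2 = 1, and f(n) = 9 · n = Θ(n^(log_2 2)). This is Case 2 of the master theorem: T(n) = Θ(f(n) · log n) = Θ(n log n).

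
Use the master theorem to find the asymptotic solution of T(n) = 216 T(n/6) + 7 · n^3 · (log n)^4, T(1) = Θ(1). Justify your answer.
T(n) = Θ(n^3 · (log n)^5)

Here log_6 216 = 3 and f(n) = 7 · n^3 · (log n)^4 = Θ(n^(log_6 216) · (log n)^4). This is the extended Case 2 of the master theorem (f matches the critical exponent up to log factors), giving T(n) = Θ(n^(log_6 216) · (log n)^(4+1)) = Θ(n^3 · (log n)^5).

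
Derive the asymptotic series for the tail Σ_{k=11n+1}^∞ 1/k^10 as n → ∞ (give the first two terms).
Σ_{k>11n} 1/k^10 = 1/(9 · (11n)^9) − 1/(2 · (11n)^10) + O(1/(11n)^11)

Compare to the integral: ∫_{11n}^∞ x^(−10) dx = [−x^(−9)/9]_{11n}^∞ = 1/((10−1)·(11n)^9). The Euler-Maclaurin correction adds −f(11n)/2 = −1/(2·(11n)^10). Euler-Maclaurin then gives
  Σ_{k>11n} 1/k^10 = ∫_{11n}^∞ dx/x^10 − 1/(2·(11n)^10) + O(1/(11n)^11).
(Equivalently this is ζ(10) − Σ_{k≤11n} 1/k^10.)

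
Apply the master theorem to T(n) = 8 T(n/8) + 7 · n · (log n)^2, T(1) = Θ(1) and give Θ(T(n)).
T(n) = Θ(n · (log n)^3)

Here log_8 8 = 1 and f(n) = 7 · n · (log n)^2 = Θ(n^(log_8 8) · (log n)^2). This is the extended Case 2 of the master theorem (f matches the critical exponent up to log factors), giving T(n) = Θ(n^(log_8 8) · (log n)^(2+1)) = Θ(n · (log n)^3).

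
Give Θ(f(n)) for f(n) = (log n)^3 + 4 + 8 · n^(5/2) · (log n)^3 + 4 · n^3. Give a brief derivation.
f(n) ∈ Θ(n^3)

Compare the terms by growth order. For large n, n^a · (log n)^b dominates n^a' · (log n)^b' iff a > a', or (a = a' and b > b'). Ranking the 4 terms shows the dominant one is 4 · n^3. Hence f(n) ∈ Θ(n^3).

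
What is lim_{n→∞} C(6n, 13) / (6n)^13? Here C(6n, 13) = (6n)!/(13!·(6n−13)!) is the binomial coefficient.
lim = 1/13! = 1/6227020800

With N = 6n → ∞: C(N, 13) / N^13 = [N(N−1)…(N−12)] / (13! · N^13) = (1/13!) · 1 · (1 − 1/(6n)) · … · (1 − 12/(6n)). Each factor → 1 as N → ∞, so the limit is 1/13! = 1/6227020800.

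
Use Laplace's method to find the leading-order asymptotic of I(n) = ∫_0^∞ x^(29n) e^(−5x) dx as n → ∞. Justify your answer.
I(n) ~ (sqrt(2π·29n) / 5) · (29n/(5e))^(29n)

Write the integrand as exp(29n ln x − 5x) and set f(x) = 29n ln x − 5x. Then f'(x) = 29n/x − 5 = 0 at x* = 29n/5, and f''(x*) = −29n/x*^2 = −5^2/(29n). Laplace's method (interior maximum) gives
  I(n) ~ e^(f(x*)) · sqrt(2π / |f''(x*)|)
        = exp(29n ln(29n/5) − 29n) · sqrt(2π · 29n / 5^2)
        = (29n/5)^(29n) e^(−29n) · sqrt(2π·29n) / 5
        = (sqrt(2π·29n) / 5) · (29n/(5e))^(29n).
This matches Γ(29n+1)/5^(29n+1) with Stirling applied to Γ.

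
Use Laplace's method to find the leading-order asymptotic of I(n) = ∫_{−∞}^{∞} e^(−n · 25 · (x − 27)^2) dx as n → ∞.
I(n) = sqrt(π/(25n))

Here φ(x) = 25 · (x − 27)^2 has its unique minimum at x* = 27 with φ(x*) = 0 and φ''(x*) = 50. Laplace's method gives
  I(n) ~ e^(−n φ(x*)) · sqrt(2π / (n · φ''(x*))) = sqrt(2π / (50n)) = sqrt(π/(25n)).
This is exact: substituting u = (x − 27)·sqrt(25n) gives I(n) = (1/sqrt(25n)) ∫_{−∞}^{∞} e^(−u^2) du = sqrt(π/(25n)).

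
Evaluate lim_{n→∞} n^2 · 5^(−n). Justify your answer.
lim = 0

Exponentials with base > 1 dominate every fixed polynomial: for any fixed c, n^c / 5^n → 0 as n → ∞ (e.g. by the ratio test, or by writing 5^n = e^(n ln 5) and noting e^(n ln 5) / n^c → ∞). Hence n^2 · 5^(−n) = n^2 / 5^n → 0.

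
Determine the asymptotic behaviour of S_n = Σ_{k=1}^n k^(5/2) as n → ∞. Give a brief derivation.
S_n ~ (2/7) · n^(7/2)

Integral comparison: Σ_{k=1}^n k^(5/2) = ∫_0^n x^(5/2) dx + O(n^(5/2)). The integral is n^(1 + 5/2) / (1 + 5/2) = n^((5+2)/2) / ((5+2)/2) = (2/7) · n^(7/2).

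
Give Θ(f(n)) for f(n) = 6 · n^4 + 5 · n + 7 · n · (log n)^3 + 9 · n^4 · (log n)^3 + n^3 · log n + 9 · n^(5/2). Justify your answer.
f(n) ∈ Θ(n^4 · (log n)^3)

Compare the terms by growth order. For large n, n^a · (log n)^b dominates n^a' · (log n)^b' iff a > a', or (a = a' and b > b'). Ranking the 6 terms shows the dominant one is 9 · n^4 · (log n)^3. Hence f(n) ∈ Θ(n^4 · (log n)^3).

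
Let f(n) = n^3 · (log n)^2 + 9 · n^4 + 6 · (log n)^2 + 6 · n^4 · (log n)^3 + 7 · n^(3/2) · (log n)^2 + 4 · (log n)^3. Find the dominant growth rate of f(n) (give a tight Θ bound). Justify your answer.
f(n) ∈ Θ(n^4 · (log n)^3)

Compare the terms by growth order. For large n, n^a · (log n)^b dominates n^a' · (log n)^b' iff a > a', or (a = a' and b > b'). Ranking the 6 terms shows the dominant one is 6 · n^4 · (log n)^3. Hence f(n) ∈ Θ(n^4 · (log n)^3).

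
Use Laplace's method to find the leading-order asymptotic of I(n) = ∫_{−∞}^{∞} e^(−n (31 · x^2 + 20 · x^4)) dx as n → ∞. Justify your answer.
I(n) ~ sqrt(π/(31n))

φ(x) = 31 · x^2 + 20 · x^4 has its unique global minimum at x* = 0 (since φ'(x) = 62x + 80x^3 = 0 only at x = 0 for real x with both coefficients positive, and φ → ∞ as |x| → ∞). At x* = 0, φ(0) = 0 and φ''(0) = 62. Laplace's method then gives
  I(n) ~ sqrt(2π / (n · φ''(0))) · e^(−n φ(0)) = sqrt(2π / (62n)) = sqrt(π/(31n)).
The 20 · x^4 term contributes only at subleading order (an O(1/n) relative correction).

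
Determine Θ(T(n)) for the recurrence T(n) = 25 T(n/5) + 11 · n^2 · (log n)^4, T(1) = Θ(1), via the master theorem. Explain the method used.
T(n) = Θ(n^2 · (log n)^5)

Here log_5 25 = 2 and f(n) = 11 · n^2 · (log n)^4 = Θ(n^(log_5 25) · (log n)^4). This is the extended Case 2 of the master theorem (f matches the critical exponent up to log factors), giving T(n) = Θ(n^(log_5 25) · (log n)^(4+1)) = Θ(n^2 · (log n)^5).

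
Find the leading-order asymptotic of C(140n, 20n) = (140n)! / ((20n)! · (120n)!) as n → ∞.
C(140n, 20n) ~ (823543/46656)^(20n) · sqrt(7/(12π·20n))

Write N = 20n. Apply Stirling to each factorial:
  (7N)! ~ sqrt(2π·7N) · (7N/e)^(7N),
  N! ~ sqrt(2π N) · (N/e)^N,
  (6N)! ~ sqrt(2π·6N) · (6N/e)^(6N).
The exponential factors combine to (7N)^(7N) / (N^N · (6N)^(6N)) = 7^(7N)/6^(6N) = (7^7/6^6)^N = (823543/46656)^N.
The square-root prefactors combine to sqrt(2π·7N) / (sqrt(2π N)·sqrt(2π·6N)) = sqrt(7 / (2π·6·N)) = sqrt(7/(12π·20n)).
Substituting N = 20n: C(140n, 20n) ~ (823543/46656)^(20n) · sqrt(7/(12π·20n)).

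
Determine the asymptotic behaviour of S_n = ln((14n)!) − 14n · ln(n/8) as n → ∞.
S_n ~ 14n · (ln 112 − 1) + O(ln n)

Stirling: ln((14n)!) = 14n ln(14n) − 14n + O(ln n).
  S_n = 14n ln(14n) − 14n − 14n ln(n/8) + O(ln n)
      = 14n ln(14n) − 14n ln n + 14n ln 8 − 14n + O(ln n)
      = 14n ln 14 + 14n ln 8 − 14n + O(ln n)
      = 14n (ln 112 − 1) + O(ln n).
Numerically ln(112) − 1 ≈ 3.7185.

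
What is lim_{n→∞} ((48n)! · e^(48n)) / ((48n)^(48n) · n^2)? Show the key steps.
lim = 0

Stirling: (48n)! ~ sqrt(2π·48n) · (48n/e)^(48n). Hence
  (48n)! · e^(48n) / (48n)^(48n) ~ sqrt(2π·48n).
Dividing by n^2: sqrt(2π·48n) / n^2 = sqrt(2π·48) · n^((1−4)/2), so the expression behaves like sqrt(2π·48) · n^((1−4)/2) → 0.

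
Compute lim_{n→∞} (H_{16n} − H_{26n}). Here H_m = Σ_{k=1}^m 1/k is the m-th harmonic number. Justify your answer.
lim = ln(16/26) = ln(8/13)

Euler-Maclaurin gives H_m = ln m + γ + 1/(2m) + O(1/m^2). The γ and O(1/m) terms cancel in the difference:
  H_{16n} − H_{26n} = ln(16n) − ln(26n) + O(1/n) = ln(16/26) + O(1/n).
Hence the limit is ln(16/26) = ln(8/13).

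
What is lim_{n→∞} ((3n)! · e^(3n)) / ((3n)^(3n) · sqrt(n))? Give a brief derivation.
lim = sqrt(2π·3)

Stirling: (3n)! ~ sqrt(2π·3n) · (3n/e)^(3n). Hence
  (3n)! · e^(3n) / (3n)^(3n) ~ sqrt(2π·3n).
Dividing by sqrt(n): sqrt(2π·3n) / sqrt(n) = sqrt(2π·3) · n^((1−1)/2), so the limit is sqrt(2π·3).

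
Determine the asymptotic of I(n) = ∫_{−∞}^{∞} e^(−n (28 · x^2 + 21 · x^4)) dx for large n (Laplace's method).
I(n) ~ sqrt(π/(28n))

φ(x) = 28 · x^2 + 21 · x^4 has its unique global minimum at x* = 0 (since φ'(x) = 56x + 84x^3 = 0 only at x = 0 for real x with both coefficients positive, and φ → ∞ as |x| → ∞). At x* = 0, φ(0) = 0 and φ''(0) = 56. Laplace's method then gives
  I(n) ~ sqrt(2π / (n · φ''(0))) · e^(−n φ(0)) = sqrt(2π / (56n)) = sqrt(π/(28n)).
The 21 · x^4 term contributes only at subleading order (an O(1/n) relative correction).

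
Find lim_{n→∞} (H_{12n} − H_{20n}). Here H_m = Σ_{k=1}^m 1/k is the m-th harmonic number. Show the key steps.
lim = ln(12/20) = ln(3/5)

Euler-Maclaurin gives H_m = ln m + γ + 1/(2m) + O(1/m^2). The γ and O(1/m) terms cancel in the difference:
  H_{12n} − H_{20n} = ln(12n) − ln(20n) + O(1/n) = ln(12/20) + O(1/n).
Hence the limit is ln(12/20) = ln(3/5).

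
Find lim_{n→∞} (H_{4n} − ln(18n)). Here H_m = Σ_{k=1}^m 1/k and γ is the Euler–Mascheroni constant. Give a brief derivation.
lim = ln(2/9) + γ

By Euler-Maclaurin, H_m = ln m + γ + O(1/m). So
  H_{4n} − ln(18n) = ln(4n) + γ − ln(18n) + O(1/n)
                       = ln(4/18) + γ + O(1/n).
Hence the limit is ln(4/18) + γ (= ln(2/9)).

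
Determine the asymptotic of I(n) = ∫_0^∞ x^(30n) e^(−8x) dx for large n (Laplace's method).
I(n) ~ (sqrt(2π·30n) / 8) · (30n/(8e))^(30n)

Write the integrand as exp(30n ln x − 8x) and set f(x) = 30n ln x − 8x. Then f'(x) = 30n/x − 8 = 0 at x* = 30n/8, and f''(x*) = −30n/x*^2 = −8^2/(30n). Laplace's method (interior maximum) gives
  I(n) ~ e^(f(x*)) · sqrt(2π / |f''(x*)|)
        = exp(30n ln(30n/8) − 30n) · sqrt(2π · 30n / 8^2)
        = (30n/8)^(30n) e^(−30n) · sqrt(2π·30n) / 8
        = (sqrt(2π·30n) / 8) · (30n/(8e))^(30n).
This matches Γ(30n+1)/8^(30n+1) with Stirling applied to Γ.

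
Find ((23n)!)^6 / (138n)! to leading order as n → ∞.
((23n)!)^6/(138n)! ~ ((2π·23n)^(5/2) / sqrt(6)) · 6^(−6·23n)  →  0

Write N = 23n. Stirling: N! ~ sqrt(2π N)(N/e)^N and (6N)! ~ sqrt(2π·6N)·(6N/e)^(6N).
  (N!)^6/(6N)! ~ (2π N)^(6/2) (N/e)^(6N) / [sqrt(2π·6N) (6N/e)^(6N)]
     = (2π N)^(6/2) / sqrt(2π·6N) · (N/(6N))^(6N)
     = (2π N)^((6−1)/2) / sqrt(6) · 6^(−6N).
Since 6^6 > 1, the factor 6^(−6N) decays exponentially, so the ratio → 0. Substituting N = 23n gives the stated form.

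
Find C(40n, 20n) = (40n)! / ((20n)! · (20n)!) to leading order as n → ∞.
C(40n, 20n) ~ (4)^(20n) · sqrt(1/(π·20n))

Write N = 20n. Apply Stirling to each factorial:
  (2N)! ~ sqrt(2π·2N) · (2N/e)^(2N),
  N! ~ sqrt(2π N) · (N/e)^N,
  (1N)! ~ sqrt(2π·1N) · (1N/e)^(1N).
The exponential factors combine to (2N)^(2N) / (N^N · (1N)^(1N)) = 2^(2N)/1^(1N) = (2^2/1^1)^N = (4)^N.
The square-root prefactors combine to sqrt(2π·2N) / (sqrt(2π N)·sqrt(2π·1N)) = sqrt(2 / (2π·1·N)) = sqrt(1/(π·20n)).
Substituting N = 20n: C(40n, 20n) ~ (4)^(20n) · sqrt(1/(π·20n)).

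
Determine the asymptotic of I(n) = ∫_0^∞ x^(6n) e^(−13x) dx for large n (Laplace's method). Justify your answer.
I(n) ~ (sqrt(2π·6n) / 13) · (6n/(13e))^(6n)

Write the integrand as exp(6n ln x − 13x) and set f(x) = 6n ln x − 13x. Then f'(x) = 6n/x − 13 = 0 at x* = 6n/13, and f''(x*) = −6n/x*^2 = −13^2/(6n). Laplace's method (interior maximum) gives
  I(n) ~ e^(f(x*)) · sqrt(2π / |f''(x*)|)
        = exp(6n ln(6n/13) − 6n) · sqrt(2π · 6n / 13^2)
        = (6n/13)^(6n) e^(−6n) · sqrt(2π·6n) / 13
        = (sqrt(2π·6n) / 13) · (6n/(13e))^(6n).
This matches Γ(6n+1)/13^(6n+1) with Stirling applied to Γ.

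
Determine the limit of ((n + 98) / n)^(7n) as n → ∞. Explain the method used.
lim = e^686

Rewrite as (1 + 98/n)^(7n). By the standard limit (1 + x/n)^n → e^x, we have (1 + 98/n)^n → e^98, and raising to the 7th power gives e^686.
More precisely, ln[(1 + 98/n)^(7n)] = 7n · ln(1 + 98/n) = 7n · (98/n + O(1/n^2)) = 686 + O(1/n) → 686.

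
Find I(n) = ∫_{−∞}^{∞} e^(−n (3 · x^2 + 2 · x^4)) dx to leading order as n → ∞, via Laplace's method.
I(n) ~ sqrt(π/(3n))

φ(x) = 3 · x^2 + 2 · x^4 has its unique global minimum at x* = 0 (since φ'(x) = 6x + 8x^3 = 0 only at x = 0 for real x with both coefficients positive, and φ → ∞ as |x| → ∞). At x* = 0, φ(0) = 0 and φ''(0) = 6. Laplace's method then gives
  I(n) ~ sqrt(2π / (n · φ''(0))) · e^(−n φ(0)) = sqrt(2π / (6n)) = sqrt(π/(3n)).
The 2 · x^4 term contributes only at subleading order (an O(1/n) relative correction).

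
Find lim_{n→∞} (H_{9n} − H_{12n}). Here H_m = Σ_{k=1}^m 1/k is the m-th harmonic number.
lim = ln(9/12) = ln(3/4)

Euler-Maclaurin gives H_m = ln m + γ + 1/(2m) + O(1/m^2). The γ and O(1/m) terms cancel in the difference:
  H_{9n} − H_{12n} = ln(9n) − ln(12n) + O(1/n) = ln(9/12) + O(1/n).
Hence the limit is ln(9/12) = ln(3/4).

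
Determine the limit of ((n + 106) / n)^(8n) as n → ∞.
lim = e^848

Rewrite as (1 + 106/n)^(8n). By the standard limit (1 + x/n)^n → e^x, we have (1 + 106/n)^n → e^106, and raising to the 8th power gives e^848.
More precisely, ln[(1 + 106/n)^(8n)] = 8n · ln(1 + 106/n) = 8n · (106/n + O(1/n^2)) = 848 + O(1/n) → 848.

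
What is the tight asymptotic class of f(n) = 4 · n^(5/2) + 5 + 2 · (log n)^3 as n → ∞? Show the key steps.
f(n) ∈ Θ(n^(5/2))

Compare the terms by growth order. For large n, n^a · (log n)^b dominates n^a' · (log n)^b' iff a > a', or (a = a' and b > b'). Ranking the 3 terms shows the dominant one is 4 · n^(5/2). Hence f(n) ∈ Θ(n^(5/2)).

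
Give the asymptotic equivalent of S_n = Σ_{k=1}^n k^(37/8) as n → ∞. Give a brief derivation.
S_n ~ (8/45) · n^(45/8)

Integral comparison: Σ_{k=1}^n k^(37/8) = ∫_0^n x^(37/8) dx + O(n^(37/8)). The integral is n^(1 + 37/8) / (1 + 37/8) = n^((37+8)/8) / ((37+8)/8) = (8/45) · n^(45/8).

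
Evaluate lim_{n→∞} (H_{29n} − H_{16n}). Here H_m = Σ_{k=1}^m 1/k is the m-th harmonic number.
lim = ln(29/16)

Euler-Maclaurin gives H_m = ln m + γ + 1/(2m) + O(1/m^2). The γ and O(1/m) terms cancel in the difference:
  H_{29n} − H_{16n} = ln(29n) − ln(16n) + O(1/n) = ln(29/16) + O(1/n).
Hence the limit is ln(29/16).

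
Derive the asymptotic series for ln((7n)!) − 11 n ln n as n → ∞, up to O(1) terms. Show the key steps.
ln((7n)!) − 11 n ln n = −4 n ln n + 7(ln 7 − 1) n + (1/2) ln(2π·7n) + O(1/n)

Stirling: ln((7n)!) = 7n ln(7n) − 7n + (1/2) ln(2π·7n) + O(1/n).
Expand 7n ln(7n) = 7n (ln n + ln 7) = 7n ln n + 7n ln 7.
Subtract 11n ln n: leading term is (7 − 11) n ln n = −4 n ln n. The next term is 7n ln 7 − 7n = 7(ln 7 − 1) n. Then the (1/2) ln(2π·7n) correction.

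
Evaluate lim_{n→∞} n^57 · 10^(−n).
lim = 0

Exponentials with base > 1 dominate every fixed polynomial: for any fixed c, n^c / 10^n → 0 as n → ∞ (e.g. by the ratio test, or by writing 10^n = e^(n ln 10) and noting e^(n ln 10) / n^c → ∞). Hence n^57 · 10^(−n) = n^57 / 10^n → 0.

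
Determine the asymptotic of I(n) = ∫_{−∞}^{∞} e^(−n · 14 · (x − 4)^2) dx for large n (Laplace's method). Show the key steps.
I(n) = sqrt(π/(14n))

Here φ(x) = 14 · (x − 4)^2 has its unique minimum at x* = 4 with φ(x*) = 0 and φ''(x*) = 28. Laplace's method gives
  I(n) ~ e^(−n φ(x*)) · sqrt(2π / (n · φ''(x*))) = sqrt(2π / (28n)) = sqrt(π/(14n)).
This is exact: substituting u = (x − 4)·sqrt(14n) gives I(n) = (1/sqrt(14n)) ∫_{−∞}^{∞} e^(−u^2) du = sqrt(π/(14n)).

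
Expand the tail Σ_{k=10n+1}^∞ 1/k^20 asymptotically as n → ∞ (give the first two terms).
Σ_{k>10n} 1/k^20 = 1/(19 · (10n)^19) − 1/(2 · (10n)^20) + O(1/(10n)^21)

Compare to the integral: ∫_{10n}^∞ x^(−20) dx = [−x^(−19)/19]_{10n}^∞ = 1/((20−1)·(10n)^19). The Euler-Maclaurin correction adds −f(10n)/2 = −1/(2·(10n)^20). Euler-Maclaurin then gives
  Σ_{k>10n} 1/k^20 = ∫_{10n}^∞ dx/x^20 − 1/(2·(10n)^20) + O(1/(10n)^21).
(Equivalently this is ζ(20) − Σ_{k≤10n} 1/k^20.)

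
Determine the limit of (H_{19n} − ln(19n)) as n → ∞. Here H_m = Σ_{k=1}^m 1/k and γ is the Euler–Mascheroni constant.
lim = γ

By Euler-Maclaurin, H_m = ln m + γ + O(1/m). So
  H_{19n} − ln(19n) = ln(19n) + γ − ln(19n) + O(1/n)
                       = ln(19/19) + γ + O(1/n).
Hence the limit is γ (since ln 1 = 0).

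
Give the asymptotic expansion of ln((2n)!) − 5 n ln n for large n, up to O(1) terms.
ln((2n)!) − 5 n ln n = −3 n ln n + 2(ln 2 − 1) n + (1/2) ln(2π·2n) + O(1/n)

Stirling: ln((2n)!) = 2n ln(2n) − 2n + (1/2) ln(2π·2n) + O(1/n).
Expand 2n ln(2n) = 2n (ln n + ln 2) = 2n ln n + 2n ln 2.
Subtract 5n ln n: leading term is (2 − 5) n ln n = −3 n ln n. The next term is 2n ln 2 − 2n = 2(ln 2 − 1) n. Then the (1/2) ln(2π·2n) correction.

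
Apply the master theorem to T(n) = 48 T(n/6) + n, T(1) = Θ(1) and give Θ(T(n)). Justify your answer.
T(n) = Θ(n^(log_6 48))

Master theorem: compare f(n) = n to n^(log_6 48) where log_6 48 ≈ 2.161. Since 1 < log_6 48, we have f(n) = O(n^(log_6 48 − ε)) for some ε > 0 — Case 1. Hence T(n) = Θ(n^(log_6 48)).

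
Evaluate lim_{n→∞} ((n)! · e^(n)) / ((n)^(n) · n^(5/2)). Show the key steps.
lim = 0

Stirling: (n)! ~ sqrt(2π·n) · (n/e)^(n). Hence
  (n)! · e^(n) / (n)^(n) ~ sqrt(2π·n).
Dividing by n^(5/2): sqrt(2π·n) / n^(5/2) = sqrt(2π) · n^((1−5)/2), so the expression behaves like sqrt(2π) · n^((1−5)/2) → 0.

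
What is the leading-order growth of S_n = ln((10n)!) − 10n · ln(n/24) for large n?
S_n ~ 10n · (ln 240 − 1) + O(ln n)

Stirling: ln((10n)!) = 10n ln(10n) − 10n + O(ln n).
  S_n = 10n ln(10n) − 10n − 10n ln(n/24) + O(ln n)
      = 10n ln(10n) − 10n ln n + 10n ln 24 − 10n + O(ln n)
      = 10n ln 10 + 10n ln 24 − 10n + O(ln n)
      = 10n (ln 240 − 1) + O(ln n).
Numerically ln(240) − 1 ≈ 4.4806.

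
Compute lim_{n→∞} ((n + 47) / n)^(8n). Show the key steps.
lim = e^376

Rewrite as (1 + 47/n)^(8n). By the standard limit (1 + x/n)^n → e^x, we have (1 + 47/n)^n → e^47, and raising to the 8th power gives e^376.
More precisely, ln[(1 + 47/n)^(8n)] = 8n · ln(1 + 47/n) = 8n · (47/n + O(1/n^2)) = 376 + O(1/n) → 376.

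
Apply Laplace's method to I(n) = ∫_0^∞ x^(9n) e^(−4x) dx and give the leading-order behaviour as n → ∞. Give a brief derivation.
I(n) ~ (sqrt(2π·9n) / 4) · (9n/(4e))^(9n)

Write the integrand as exp(9n ln x − 4x) and set f(x) = 9n ln x − 4x. Then f'(x) = 9n/x − 4 = 0 at x* = 9n/4, and f''(x*) = −9n/x*^2 = −4^2/(9n). Laplace's method (interior maximum) gives
  I(n) ~ e^(f(x*)) · sqrt(2π / |f''(x*)|)
        = exp(9n ln(9n/4) − 9n) · sqrt(2π · 9n / 4^2)
        = (9n/4)^(9n) e^(−9n) · sqrt(2π·9n) / 4
        = (sqrt(2π·9n) / 4) · (9n/(4e))^(9n).
This matches Γ(9n+1)/4^(9n+1) with Stirling applied to Γ.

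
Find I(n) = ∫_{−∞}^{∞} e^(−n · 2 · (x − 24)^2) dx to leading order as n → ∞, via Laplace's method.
I(n) = sqrt(π/(2n))

Here φ(x) = 2 · (x − 24)^2 has its unique minimum at x* = 24 with φ(x*) = 0 and φ''(x*) = 4. Laplace's method gives
  I(n) ~ e^(−n φ(x*)) · sqrt(2π / (n · φ''(x*))) = sqrt(2π / (4n)) = sqrt(π/(2n)).
This is exact: substituting u = (x − 24)·sqrt(2n) gives I(n) = (1/sqrt(2n)) ∫_{−∞}^{∞} e^(−u^2) du = sqrt(π/(2n)).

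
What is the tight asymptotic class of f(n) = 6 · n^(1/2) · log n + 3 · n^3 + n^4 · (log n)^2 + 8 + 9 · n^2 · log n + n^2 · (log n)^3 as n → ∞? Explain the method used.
f(n) ∈ Θ(n^4 · (log n)^2)

Compare the terms by growth order. For large n, n^a · (log n)^b dominates n^a' · (log n)^b' iff a > a', or (a = a' and b > b'). Ranking the 6 terms shows the dominant one is n^4 · (log n)^2. Hence f(n) ∈ Θ(n^4 · (log n)^2).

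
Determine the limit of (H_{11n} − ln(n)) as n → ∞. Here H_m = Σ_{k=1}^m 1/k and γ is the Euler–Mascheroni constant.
lim = ln 11 + γ

By Euler-Maclaurin, H_m = ln m + γ + O(1/m). So
  H_{11n} − ln(n) = ln(11n) + γ − ln(n) + O(1/n)
                       = ln(11/1) + γ + O(1/n).
Hence the limit is ln(11/1) + γ.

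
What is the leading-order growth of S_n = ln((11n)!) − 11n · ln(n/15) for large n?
S_n ~ 11n · (ln 165 − 1) + O(ln n)

Stirling: ln((11n)!) = 11n ln(11n) − 11n + O(ln n).
  S_n = 11n ln(11n) − 11n − 11n ln(n/15) + O(ln n)
      = 11n ln(11n) − 11n ln n + 11n ln 15 − 11n + O(ln n)
      = 11n ln 11 + 11n ln 15 − 11n + O(ln n)
      = 11n (ln 165 − 1) + O(ln n).
Numerically ln(165) − 1 ≈ 4.1059.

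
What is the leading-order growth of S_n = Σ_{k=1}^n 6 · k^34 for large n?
S_n ~ 6 · n^35 / 35

By integral comparison (Euler-Maclaurin), Σ_{k=1}^n 6 · k^34 = 6 · ∫_0^n x^34 dx + O(n^34) = 6 · n^35/35 + O(n^34). (Equivalently, Faulhaber's formula gives the same leading term.)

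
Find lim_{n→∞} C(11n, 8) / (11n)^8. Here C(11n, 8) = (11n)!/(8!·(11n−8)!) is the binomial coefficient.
lim = 1/8! = 1/40320

With N = 11n → ∞: C(N, 8) / N^8 = [N(N−1)…(N−7)] / (8! · N^8) = (1/8!) · 1 · (1 − 1/(11n)) · … · (1 − 7/(11n)). Each factor → 1 as N → ∞, so the limit is 1/8! = 1/40320.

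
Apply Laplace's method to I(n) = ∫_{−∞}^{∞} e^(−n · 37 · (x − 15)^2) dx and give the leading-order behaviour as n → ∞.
I(n) = sqrt(π/(37n))

Here φ(x) = 37 · (x − 15)^2 has its unique minimum at x* = 15 with φ(x*) = 0 and φ''(x*) = 74. Laplace's method gives
  I(n) ~ e^(−n φ(x*)) · sqrt(2π / (n · φ''(x*))) = sqrt(2π / (74n)) = sqrt(π/(37n)).
This is exact: substituting u = (x − 15)·sqrt(37n) gives I(n) = (1/sqrt(37n)) ∫_{−∞}^{∞} e^(−u^2) du = sqrt(π/(37n)).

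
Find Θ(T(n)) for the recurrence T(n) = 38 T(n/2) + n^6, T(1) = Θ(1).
T(n) = Θ(n^6)

log_2 38 ≈ 5.248. f(n) = n^6 dominates n^(log_2 38) since 6 > 5.248, and the regularity condition a·f(n/b) = 38·(n/2)^6 = (38/64)·n^6 ≤ c·f(n) holds with c = 38/64 ≈ 0.594 < 1. So this is Case 3: T(n) = Θ(f(n)) = Θ(n^6).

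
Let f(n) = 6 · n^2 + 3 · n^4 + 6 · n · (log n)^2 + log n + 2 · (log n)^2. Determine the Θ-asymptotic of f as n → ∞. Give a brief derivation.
f(n) ∈ Θ(n^4)

Compare the terms by growth order. For large n, n^a · (log n)^b dominates n^a' · (log n)^b' iff a > a', or (a = a' and b > b'). Ranking the 5 terms shows the dominant one is 3 · n^4. Hence f(n) ∈ Θ(n^4).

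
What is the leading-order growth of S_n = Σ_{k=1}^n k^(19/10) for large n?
S_n ~ (10/29) · n^(29/10)

Integral comparison: Σ_{k=1}^n k^(19/10) = ∫_0^n x^(19/10) dx + O(n^(19/10)). The integral is n^(1 + 19/10) / (1 + 19/10) = n^((19+10)/10) / ((19+10)/10) = (10/29) · n^(29/10).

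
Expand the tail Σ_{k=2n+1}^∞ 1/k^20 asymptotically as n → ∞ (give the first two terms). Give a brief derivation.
Σ_{k>2n} 1/k^20 = 1/(19 · (2n)^19) − 1/(2 · (2n)^20) + O(1/(2n)^21)

Compare to the integral: ∫_{2n}^∞ x^(−20) dx = [−x^(−19)/19]_{2n}^∞ = 1/((20−1)·(2n)^19). The Euler-Maclaurin correction adds −f(2n)/2 = −1/(2·(2n)^20). Euler-Maclaurin then gives
  Σ_{k>2n} 1/k^20 = ∫_{2n}^∞ dx/x^20 − 1/(2·(2n)^20) + O(1/(2n)^21).
(Equivalently this is ζ(20) − Σ_{k≤2n} 1/k^20.)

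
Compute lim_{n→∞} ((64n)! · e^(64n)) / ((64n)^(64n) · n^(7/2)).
lim = 0

Stirling: (64n)! ~ sqrt(2π·64n) · (64n/e)^(64n). Hence
  (64n)! · e^(64n) / (64n)^(64n) ~ sqrt(2π·64n).
Dividing by n^(7/2): sqrt(2π·64n) / n^(7/2) = sqrt(2π·64) · n^((1−7)/2), so the expression behaves like sqrt(2π·64) · n^((1−7)/2) → 0.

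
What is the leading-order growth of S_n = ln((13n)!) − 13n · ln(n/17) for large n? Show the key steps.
S_n ~ 13n · (ln 221 − 1) + O(ln n)

Stirling: ln((13n)!) = 13n ln(13n) − 13n + O(ln n).
  S_n = 13n ln(13n) − 13n − 13n ln(n/17) + O(ln n)
      = 13n ln(13n) − 13n ln n + 13n ln 17 − 13n + O(ln n)
      = 13n ln 13 + 13n ln 17 − 13n + O(ln n)
      = 13n (ln 221 − 1) + O(ln n).
Numerically ln(221) − 1 ≈ 4.3982.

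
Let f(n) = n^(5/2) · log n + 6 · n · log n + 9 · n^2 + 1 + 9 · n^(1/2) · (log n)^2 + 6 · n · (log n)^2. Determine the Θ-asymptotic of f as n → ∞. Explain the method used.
f(n) ∈ Θ(n^(5/2) · log n)

Compare the terms by growth order. For large n, n^a · (log n)^b dominates n^a' · (log n)^b' iff a > a', or (a = a' and b > b'). Ranking the 6 terms shows the dominant one is n^(5/2) · log n. Hence f(n) ∈ Θ(n^(5/2) · log n).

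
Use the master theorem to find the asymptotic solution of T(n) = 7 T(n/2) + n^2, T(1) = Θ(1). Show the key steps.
T(n) = Θ(n^(log_2 7))

Master theorem: compare f(n) = n^2 to n^(log_2 7) where log_2 7 ≈ 2.807. Since 2 < log_2 7, we have f(n) = O(n^(log_2 7 − ε)) for some ε > 0 — Case 1. Hence T(n) = Θ(n^(log_2 7)).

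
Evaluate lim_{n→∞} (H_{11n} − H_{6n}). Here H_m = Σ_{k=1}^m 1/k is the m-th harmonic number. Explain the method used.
lim = ln(11/6)

Euler-Maclaurin gives H_m = ln m + γ + 1/(2m) + O(1/m^2). The γ and O(1/m) terms cancel in the difference:
  H_{11n} − H_{6n} = ln(11n) − ln(6n) + O(1/n) = ln(11/6) + O(1/n).
Hence the limit is ln(11/6).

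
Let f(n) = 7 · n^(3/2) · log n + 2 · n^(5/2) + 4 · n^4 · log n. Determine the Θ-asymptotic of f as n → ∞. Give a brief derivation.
f(n) ∈ Θ(n^4 · log n)

Compare the terms by growth order. For large n, n^a · (log n)^b dominates n^a' · (log n)^b' iff a > a', or (a = a' and b > b'). Ranking the 3 terms shows the dominant one is 4 · n^4 · log n. Hence f(n) ∈ Θ(n^4 · log n).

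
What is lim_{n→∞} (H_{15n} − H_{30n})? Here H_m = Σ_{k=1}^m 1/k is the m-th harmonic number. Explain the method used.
lim = ln(15/30) = −ln 2

Euler-Maclaurin gives H_m = ln m + γ + 1/(2m) + O(1/m^2). The γ and O(1/m) terms cancel in the difference:
  H_{15n} − H_{30n} = ln(15n) − ln(30n) + O(1/n) = ln(15/30) + O(1/n).
Hence the limit is ln(15/30) = −ln 2.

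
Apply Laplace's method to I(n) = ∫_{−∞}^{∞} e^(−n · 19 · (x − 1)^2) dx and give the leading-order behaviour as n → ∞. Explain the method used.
I(n) = sqrt(π/(19n))

Here φ(x) = 19 · (x − 1)^2 has its unique minimum at x* = 1 with φ(x*) = 0 and φ''(x*) = 38. Laplace's method gives
  I(n) ~ e^(−n φ(x*)) · sqrt(2π / (n · φ''(x*))) = sqrt(2π / (38n)) = sqrt(π/(19n)).
This is exact: substituting u = (x − 1)·sqrt(19n) gives I(n) = (1/sqrt(19n)) ∫_{−∞}^{∞} e^(−u^2) du = sqrt(π/(19n)).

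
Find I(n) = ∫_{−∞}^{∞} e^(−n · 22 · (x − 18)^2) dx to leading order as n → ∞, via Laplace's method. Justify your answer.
I(n) = sqrt(π/(22n))

Here φ(x) = 22 · (x − 18)^2 has its unique minimum at x* = 18 with φ(x*) = 0 and φ''(x*) = 44. Laplace's method gives
  I(n) ~ e^(−n φ(x*)) · sqrt(2π / (n · φ''(x*))) = sqrt(2π / (44n)) = sqrt(π/(22n)).
This is exact: substituting u = (x − 18)·sqrt(22n) gives I(n) = (1/sqrt(22n)) ∫_{−∞}^{∞} e^(−u^2) du = sqrt(π/(22n)).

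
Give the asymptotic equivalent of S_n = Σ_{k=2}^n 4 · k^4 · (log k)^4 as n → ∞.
S_n ~ 4 · n^5 · (log n)^4 / 5

By integral comparison, S_n = ∫_1^n 4 · x^4 · (log x)^4 dx + O(n^4 · (log n)^4). For the integral, the leading term of ∫_1^n x^4 (log x)^4 dx is n^5/5 · (log n)^4 (by repeated integration by parts; each step lowers the log-exponent and produces a relatively O(1/log n) correction). Hence S_n ~ 4 · n^5 · (log n)^4 / 5.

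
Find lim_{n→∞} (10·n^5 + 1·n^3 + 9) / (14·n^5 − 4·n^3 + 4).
lim = 10/14 = 5/7

For large n the leading n^5 terms dominate both numerator and denominator. Dividing top and bottom by n^5, every other term tends to 0, leaving 10/14 = 5/7.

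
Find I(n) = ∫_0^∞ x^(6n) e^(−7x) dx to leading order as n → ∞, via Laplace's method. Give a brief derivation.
I(n) ~ (sqrt(2π·6n) / 7) · (6n/(7e))^(6n)

Write the integrand as exp(6n ln x − 7x) and set f(x) = 6n ln x − 7x. Then f'(x) = 6n/x − 7 = 0 at x* = 6n/7, and f''(x*) = −6n/x*^2 = −7^2/(6n). Laplace's method (interior maximum) gives
  I(n) ~ e^(f(x*)) · sqrt(2π / |f''(x*)|)
        = exp(6n ln(6n/7) − 6n) · sqrt(2π · 6n / 7^2)
        = (6n/7)^(6n) e^(−6n) · sqrt(2π·6n) / 7
        = (sqrt(2π·6n) / 7) · (6n/(7e))^(6n).
This matches Γ(6n+1)/7^(6n+1) with Stirling applied to Γ.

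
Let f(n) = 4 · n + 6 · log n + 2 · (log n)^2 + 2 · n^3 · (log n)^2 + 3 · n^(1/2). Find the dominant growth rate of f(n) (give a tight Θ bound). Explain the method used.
f(n) ∈ Θ(n^3 · (log n)^2)

Compare the terms by growth order. For large n, n^a · (log n)^b dominates n^a' · (log n)^b' iff a > a', or (a = a' and b > b'). Ranking the 5 terms shows the dominant one is 2 · n^3 · (log n)^2. Hence f(n) ∈ Θ(n^3 · (log n)^2).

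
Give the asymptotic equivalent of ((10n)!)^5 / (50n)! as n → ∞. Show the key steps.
((10n)!)^5/(50n)! ~ ((2π·10n)^(4/2) / sqrt(5)) · 5^(−5·10n)  →  0

Write N = 10n. Stirling: N! ~ sqrt(2π N)(N/e)^N and (5N)! ~ sqrt(2π·5N)·(5N/e)^(5N).
  (N!)^5/(5N)! ~ (2π N)^(5/2) (N/e)^(5N) / [sqrt(2π·5N) (5N/e)^(5N)]
     = (2π N)^(5/2) / sqrt(2π·5N) · (N/(5N))^(5N)
     = (2π N)^((5−1)/2) / sqrt(5) · 5^(−5N).
Since 5^5 > 1, the factor 5^(−5N) decays exponentially, so the ratio → 0. Substituting N = 10n gives the stated form.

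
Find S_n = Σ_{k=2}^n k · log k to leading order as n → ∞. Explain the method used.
S_n ~ n^2 log n / 2 − n^2 / 4

By integral comparison, S_n = ∫_1^n x · log x dx + O(n · log n). For the integral, ∫ x^1 log x dx = n^2 log n / 2 − n^2/4 (integration by parts). Hence S_n ~ n^2 log n / 2 − n^2 / 4.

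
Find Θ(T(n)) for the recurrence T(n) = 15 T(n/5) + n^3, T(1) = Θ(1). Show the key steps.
T(n) = Θ(n^3)

log_5 15 ≈ 1.683. f(n) = n^3 dominates n^(log_5 15) since 3 > 1.683, and the regularity condition a·f(n/b) = 15·(n/5)^3 = (15/125)·n^3 ≤ c·f(n) holds with c = 15/125 ≈ 0.12 < 1. So this is Case 3: T(n) = Θ(f(n)) = Θ(n^3).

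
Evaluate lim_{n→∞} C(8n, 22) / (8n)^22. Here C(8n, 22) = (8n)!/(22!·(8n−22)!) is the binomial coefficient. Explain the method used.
lim = 1/22! = 1/1124000727777607680000

With N = 8n → ∞: C(N, 22) / N^22 = [N(N−1)…(N−21)] / (22! · N^22) = (1/22!) · 1 · (1 − 1/(8n)) · … · (1 − 21/(8n)). Each factor → 1 as N → ∞, so the limit is 1/22! = 1/1124000727777607680000.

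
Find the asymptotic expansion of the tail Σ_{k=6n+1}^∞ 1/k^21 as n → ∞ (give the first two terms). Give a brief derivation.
Σ_{k>6n} 1/k^21 = 1/(20 · (6n)^20) − 1/(2 · (6n)^21) + O(1/(6n)^22)

Compare to the integral: ∫_{6n}^∞ x^(−21) dx = [−x^(−20)/20]_{6n}^∞ = 1/((21−1)·(6n)^20). The Euler-Maclaurin correction adds −f(6n)/2 = −1/(2·(6n)^21). Euler-Maclaurin then gives
  Σ_{k>6n} 1/k^21 = ∫_{6n}^∞ dx/x^21 − 1/(2·(6n)^21) + O(1/(6n)^22).
(Equivalently this is ζ(21) − Σ_{k≤6n} 1/k^21.)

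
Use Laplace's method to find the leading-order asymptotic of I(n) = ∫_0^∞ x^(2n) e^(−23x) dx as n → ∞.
I(n) ~ (sqrt(2π·2n) / 23) · (2n/(23e))^(2n)

Write the integrand as exp(2n ln x − 23x) and set f(x) = 2n ln x − 23x. Then f'(x) = 2n/x − 23 = 0 at x* = 2n/23, and f''(x*) = −2n/x*^2 = −23^2/(2n). Laplace's method (interior maximum) gives
  I(n) ~ e^(f(x*)) · sqrt(2π / |f''(x*)|)
        = exp(2n ln(2n/23) − 2n) · sqrt(2π · 2n / 23^2)
        = (2n/23)^(2n) e^(−2n) · sqrt(2π·2n) / 23
        = (sqrt(2π·2n) / 23) · (2n/(23e))^(2n).
This matches Γ(2n+1)/23^(2n+1) with Stirling applied to Γ.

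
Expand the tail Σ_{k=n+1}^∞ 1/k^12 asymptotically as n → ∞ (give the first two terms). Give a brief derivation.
Σ_{k>n} 1/k^12 = 1/(11 · n^11) − 1/(2 · n^12) + O(1/n^13)

Compare to the integral: ∫_{n}^∞ x^(−12) dx = [−x^(−11)/11]_{n}^∞ = 1/((12−1)·n^11). The Euler-Maclaurin correction adds −f(n)/2 = −1/(2·n^12). Euler-Maclaurin then gives
  Σ_{k>n} 1/k^12 = ∫_{n}^∞ dx/x^12 − 1/(2·n^12) + O(1/n^13).
(Equivalently this is ζ(12) − Σ_{k≤n} 1/k^12.)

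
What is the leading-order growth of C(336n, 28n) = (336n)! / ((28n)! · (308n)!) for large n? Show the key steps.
C(336n, 28n) ~ (8916100448256/285311670611)^(28n) · sqrt(6/(11π·28n))

Write N = 28n. Apply Stirling to each factorial:
  (12N)! ~ sqrt(2π·12N) · (12N/e)^(12N),
  N! ~ sqrt(2π N) · (N/e)^N,
  (11N)! ~ sqrt(2π·11N) · (11N/e)^(11N).
The exponential factors combine to (12N)^(12N) / (N^N · (11N)^(11N)) = 12^(12N)/11^(11N) = (12^12/11^11)^N = (8916100448256/285311670611)^N.
The square-root prefactors combine to sqrt(2π·12N) / (sqrt(2π N)·sqrt(2π·11N)) = sqrt(12 / (2π·11·N)) = sqrt(6/(11π·28n)).
Substituting N = 28n: C(336n, 28n) ~ (8916100448256/285311670611)^(28n) · sqrt(6/(11π·28n)).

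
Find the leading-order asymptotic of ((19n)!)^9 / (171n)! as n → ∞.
((19n)!)^9/(171n)! ~ ((2π·19n)^(8/2) / 3) · 9^(−9·19n)  →  0

Write N = 19n. Stirling: N! ~ sqrt(2π N)(N/e)^N and (9N)! ~ sqrt(2π·9N)·(9N/e)^(9N).
  (N!)^9/(9N)! ~ (2π N)^(9/2) (N/e)^(9N) / [sqrt(2π·9N) (9N/e)^(9N)]
     = (2π N)^(9/2) / sqrt(2π·9N) · (N/(9N))^(9N)
     = (2π N)^((9−1)/2) / 3 · 9^(−9N).
Since 9^9 > 1, the factor 9^(−9N) decays exponentially, so the ratio → 0. Substituting N = 19n gives the stated form.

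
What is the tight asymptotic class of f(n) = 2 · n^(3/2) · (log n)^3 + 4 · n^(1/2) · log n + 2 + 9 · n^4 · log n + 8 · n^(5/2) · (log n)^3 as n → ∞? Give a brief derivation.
f(n) ∈ Θ(n^4 · log n)

Compare the terms by growth order. For large n, n^a · (log n)^b dominates n^a' · (log n)^b' iff a > a', or (a = a' and b > b'). Ranking the 5 terms shows the dominant one is 9 · n^4 · log n. Hence f(n) ∈ Θ(n^4 · log n).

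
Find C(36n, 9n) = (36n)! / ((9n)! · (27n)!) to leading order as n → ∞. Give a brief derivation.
C(36n, 9n) ~ (256/27)^(9n) · sqrt(2/(3π·9n))

Write N = 9n. Apply Stirling to each factorial:
  (4N)! ~ sqrt(2π·4N) · (4N/e)^(4N),
  N! ~ sqrt(2π N) · (N/e)^N,
  (3N)! ~ sqrt(2π·3N) · (3N/e)^(3N).
The exponential factors combine to (4N)^(4N) / (N^N · (3N)^(3N)) = 4^(4N)/3^(3N) = (4^4/3^3)^N = (256/27)^N.
The square-root prefactors combine to sqrt(2π·4N) / (sqrt(2π N)·sqrt(2π·3N)) = sqrt(4 / (2π·3·N)) = sqrt(2/(3π·9n)).
Substituting N = 9n: C(36n, 9n) ~ (256/27)^(9n) · sqrt(2/(3π·9n)).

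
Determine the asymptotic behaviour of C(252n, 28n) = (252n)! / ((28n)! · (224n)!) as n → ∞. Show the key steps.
C(252n, 28n) ~ (387420489/16777216)^(28n) · sqrt(9/(16π·28n))

Write N = 28n. Apply Stirling to each factorial:
  (9N)! ~ sqrt(2π·9N) · (9N/e)^(9N),
  N! ~ sqrt(2π N) · (N/e)^N,
  (8N)! ~ sqrt(2π·8N) · (8N/e)^(8N).
The exponential factors combine to (9N)^(9N) / (N^N · (8N)^(8N)) = 9^(9N)/8^(8N) = (9^9/8^8)^N = (387420489/16777216)^N.
The square-root prefactors combine to sqrt(2π·9N) / (sqrt(2π N)·sqrt(2π·8N)) = sqrt(9 / (2π·8·N)) = sqrt(9/(16π·28n)).
Substituting N = 28n: C(252n, 28n) ~ (387420489/16777216)^(28n) · sqrt(9/(16π·28n)).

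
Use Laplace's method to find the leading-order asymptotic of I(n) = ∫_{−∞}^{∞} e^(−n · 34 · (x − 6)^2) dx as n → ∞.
I(n) = sqrt(π/(34n))

Here φ(x) = 34 · (x − 6)^2 has its unique minimum at x* = 6 with φ(x*) = 0 and φ''(x*) = 68. Laplace's method gives
  I(n) ~ e^(−n φ(x*)) · sqrt(2π / (n · φ''(x*))) = sqrt(2π / (68n)) = sqrt(π/(34n)).
This is exact: substituting u = (x − 6)·sqrt(34n) gives I(n) = (1/sqrt(34n)) ∫_{−∞}^{∞} e^(−u^2) du = sqrt(π/(34n)).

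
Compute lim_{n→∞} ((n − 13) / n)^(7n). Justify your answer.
lim = e^(−91)

Rewrite as (1 − 13/n)^(7n). By the standard limit (1 + x/n)^n → e^x, we have (1 − 13/n)^n → e^(−13), and raising to the 7th power gives e^(−91).
More precisely, ln[(1 − 13/n)^(7n)] = 7n · ln(1 − 13/n) = 7n · (-13/n + O(1/n^2)) = -91 + O(1/n) → -91.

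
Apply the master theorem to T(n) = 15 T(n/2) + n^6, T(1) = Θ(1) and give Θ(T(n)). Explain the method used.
T(n) = Θ(n^6)

log_2 15 ≈ 3.907. f(n) = n^6 dominates n^(log_2 15) since 6 > 3.907, and the regularity condition a·f(n/b) = 15·(n/2)^6 = (15/64)·n^6 ≤ c·f(n) holds with c = 15/64 ≈ 0.234 < 1. So this is Case 3: T(n) = Θ(f(n)) = Θ(n^6).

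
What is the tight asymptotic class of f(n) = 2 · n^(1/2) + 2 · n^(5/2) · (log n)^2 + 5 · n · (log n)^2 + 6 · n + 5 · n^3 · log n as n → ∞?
f(n) ∈ Θ(n^3 · log n)

Compare the terms by growth order. For large n, n^a · (log n)^b dominates n^a' · (log n)^b' iff a > a', or (a = a' and b > b'). Ranking the 5 terms shows the dominant one is 5 · n^3 · log n. Hence f(n) ∈ Θ(n^3 · log n).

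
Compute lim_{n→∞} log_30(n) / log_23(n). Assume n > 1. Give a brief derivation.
lim = ln(23) / ln(30) = log_30(23)

Change of base: log_30(n) = ln n / ln 30 and log_23(n) = ln n / ln 23. The ratio is (ln n / ln 30) · (ln 23 / ln n) = ln 23 / ln 30, a constant independent of n. So the limit is ln 23 / ln 30 = log_30(23).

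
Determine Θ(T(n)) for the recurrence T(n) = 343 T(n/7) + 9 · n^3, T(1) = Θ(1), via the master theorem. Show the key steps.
T(n) = Θ(n^3 log n)

log_7 343 = 3, and f(n) = 9 · n^3 = Θ(n^(log_7 343)). This is Case 2 of the master theorem: T(n) = Θ(f(n) · log n) = Θ(n^3 log n).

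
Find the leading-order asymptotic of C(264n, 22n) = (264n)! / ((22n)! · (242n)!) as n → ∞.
C(264n, 22n) ~ (8916100448256/285311670611)^(22n) · sqrt(6/(11π·22n))

Write N = 22n. Apply Stirling to each factorial:
  (12N)! ~ sqrt(2π·12N) · (12N/e)^(12N),
  N! ~ sqrt(2π N) · (N/e)^N,
  (11N)! ~ sqrt(2π·11N) · (11N/e)^(11N).
The exponential factors combine to (12N)^(12N) / (N^N · (11N)^(11N)) = 12^(12N)/11^(11N) = (12^12/11^11)^N = (8916100448256/285311670611)^N.
The square-root prefactors combine to sqrt(2π·12N) / (sqrt(2π N)·sqrt(2π·11N)) = sqrt(12 / (2π·11·N)) = sqrt(6/(11π·22n)).
Substituting N = 22n: C(264n, 22n) ~ (8916100448256/285311670611)^(22n) · sqrt(6/(11π·22n)).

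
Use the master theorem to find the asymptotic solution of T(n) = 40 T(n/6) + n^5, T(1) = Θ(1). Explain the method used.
T(n) = Θ(n^5)

log_6 40 ≈ 2.059. f(n) = n^5 dominates n^(log_6 40) since 5 > 2.059, and the regularity condition a·f(n/b) = 40·(n/6)^5 = (40/7776)·n^5 ≤ c·f(n) holds with c = 40/7776 ≈ 0.00514 < 1. So this is Case 3: T(n) = Θ(f(n)) = Θ(n^5).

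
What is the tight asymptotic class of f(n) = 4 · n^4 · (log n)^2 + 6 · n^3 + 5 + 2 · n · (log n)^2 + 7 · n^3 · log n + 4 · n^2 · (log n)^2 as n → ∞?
f(n) ∈ Θ(n^4 · (log n)^2)

Compare the terms by growth order. For large n, n^a · (log n)^b dominates n^a' · (log n)^b' iff a > a', or (a = a' and b > b'). Ranking the 6 terms shows the dominant one is 4 · n^4 · (log n)^2. Hence f(n) ∈ Θ(n^4 · (log n)^2).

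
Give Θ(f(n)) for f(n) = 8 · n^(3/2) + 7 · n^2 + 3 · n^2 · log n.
f(n) ∈ Θ(n^2 · log n)

Compare the terms by growth order. For large n, n^a · (log n)^b dominates n^a' · (log n)^b' iff a > a', or (a = a' and b > b'). Ranking the 3 terms shows the dominant one is 3 · n^2 · log n. Hence f(n) ∈ Θ(n^2 · log n).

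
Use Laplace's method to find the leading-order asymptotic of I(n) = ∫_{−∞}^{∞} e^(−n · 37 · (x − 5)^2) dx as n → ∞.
I(n) = sqrt(π/(37n))

Here φ(x) = 37 · (x − 5)^2 has its unique minimum at x* = 5 with φ(x*) = 0 and φ''(x*) = 74. Laplace's method gives
  I(n) ~ e^(−n φ(x*)) · sqrt(2π / (n · φ''(x*))) = sqrt(2π / (74n)) = sqrt(π/(37n)).
This is exact: substituting u = (x − 5)·sqrt(37n) gives I(n) = (1/sqrt(37n)) ∫_{−∞}^{∞} e^(−u^2) du = sqrt(π/(37n)).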